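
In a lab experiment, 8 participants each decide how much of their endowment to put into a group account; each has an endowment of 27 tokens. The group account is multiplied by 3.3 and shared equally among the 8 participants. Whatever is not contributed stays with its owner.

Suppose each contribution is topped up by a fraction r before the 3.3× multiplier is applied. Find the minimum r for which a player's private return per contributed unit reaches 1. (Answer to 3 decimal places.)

With matching at rate r, one contributed unit becomes (1 + r) in the group account and returns 3.3 × (1 + r) / 8 to the contributor.
Setting this equal to 1: 1 + r = 8/3.3 = 2.4242.
So the minimum matching rate is r = 2.4242 − 1 = 1.424.

1.424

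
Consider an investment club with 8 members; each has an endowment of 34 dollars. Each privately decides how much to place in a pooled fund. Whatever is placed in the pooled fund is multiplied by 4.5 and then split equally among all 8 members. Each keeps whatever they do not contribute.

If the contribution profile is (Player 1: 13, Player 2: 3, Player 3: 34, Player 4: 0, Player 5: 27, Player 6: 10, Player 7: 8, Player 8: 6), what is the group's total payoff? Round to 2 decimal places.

625.50 dollars

Total contributed: 13 + 3 + 34 + 0 + 27 + 10 + 8 + 6 = 101; total kept: 8 × 34 − 101 = 171.
The pooled fund pays out 4.5 × 101 = 454.50 in aggregate.
Group total = 171 + 454.50 = 625.50.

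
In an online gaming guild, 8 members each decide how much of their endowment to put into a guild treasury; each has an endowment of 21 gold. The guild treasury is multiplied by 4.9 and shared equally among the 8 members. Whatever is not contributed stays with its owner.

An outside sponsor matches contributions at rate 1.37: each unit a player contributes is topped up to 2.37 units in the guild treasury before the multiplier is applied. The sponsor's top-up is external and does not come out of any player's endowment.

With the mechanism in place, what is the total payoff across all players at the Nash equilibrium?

1950.98 gold

The effective private return per unit is now 4.9 × 2.37 / 8 = 1.4516 > 1, so every player's dominant strategy flips to full contribution.
So the Nash equilibrium is full contribution by all 8; the group earns 4.9 × 2.37 × 168 = 1950.98.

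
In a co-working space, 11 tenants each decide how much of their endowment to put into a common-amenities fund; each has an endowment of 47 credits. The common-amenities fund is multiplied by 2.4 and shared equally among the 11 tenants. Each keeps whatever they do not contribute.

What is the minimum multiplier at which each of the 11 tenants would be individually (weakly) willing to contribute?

A contributed unit returns (multiplier)/11 to its contributor.
This reaches 1 exactly when the multiplier is 11.

11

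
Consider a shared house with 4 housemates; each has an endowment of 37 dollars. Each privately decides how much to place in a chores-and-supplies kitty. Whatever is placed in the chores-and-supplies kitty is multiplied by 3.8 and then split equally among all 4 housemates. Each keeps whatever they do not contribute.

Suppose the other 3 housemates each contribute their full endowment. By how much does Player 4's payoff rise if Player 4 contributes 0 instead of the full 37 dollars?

1.85 dollars

Switching from a contribution of 37 to 0 lets Player 4 keep an extra 37 dollars, but lowers the chores-and-supplies kitty by 37, which costs Player 4 their own share of that drop: 3.8/4 × 37 = 35.15.
Net gain = 37 − 35.15 = 1.85. The private return per contributed unit (0.9500) is below 1, so free-riding is indeed the best response regardless of what the others do.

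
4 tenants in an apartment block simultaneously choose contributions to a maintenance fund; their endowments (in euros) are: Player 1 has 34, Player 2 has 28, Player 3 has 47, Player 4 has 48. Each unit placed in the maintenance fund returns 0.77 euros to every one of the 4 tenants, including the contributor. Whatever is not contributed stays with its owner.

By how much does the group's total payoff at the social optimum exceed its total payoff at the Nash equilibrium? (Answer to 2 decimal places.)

326.56 euros

The private return per contributed unit is 0.77 < 1 for everyone, so the Nash equilibrium is zero contribution and the group total is Σ E_j = 34 + 28 + 47 + 48 = 157.
Each contributed unit returns 3.080 to the group, so the social optimum is full contribution by everyone: group total = 3.080 × 157 = 483.56.
Efficiency loss = (3.080 − 1) × 157 = 326.56.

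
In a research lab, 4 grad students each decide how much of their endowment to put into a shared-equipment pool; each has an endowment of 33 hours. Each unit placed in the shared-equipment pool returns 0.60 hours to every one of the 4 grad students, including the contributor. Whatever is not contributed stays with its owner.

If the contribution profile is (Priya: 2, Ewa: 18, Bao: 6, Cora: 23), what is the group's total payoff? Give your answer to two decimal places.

200.60 hours

Total contributed: 2 + 18 + 6 + 23 = 49; total kept: 4 × 33 − 49 = 83.
The shared-equipment pool pays out 0.60 × 4 × 49 = 117.60 in aggregate.
Group total = 83 + 117.60 = 200.60.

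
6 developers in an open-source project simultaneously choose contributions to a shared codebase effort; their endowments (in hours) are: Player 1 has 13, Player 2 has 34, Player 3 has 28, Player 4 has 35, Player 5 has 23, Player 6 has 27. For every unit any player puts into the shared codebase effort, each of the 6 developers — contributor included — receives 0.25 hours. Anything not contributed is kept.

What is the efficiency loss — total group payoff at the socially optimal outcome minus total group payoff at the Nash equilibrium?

80.00 hours

The private return per contributed unit is 0.25 < 1 for everyone, so the Nash equilibrium is zero contribution and the group total is Σ E_j = 13 + 34 + 28 + 35 + 23 + 27 = 160.
Each contributed unit returns 1.500 to the group, so the social optimum is full contribution by everyone: group total = 1.500 × 160 = 240.00.
Efficiency loss = (1.500 − 1) × 160 = 80.00.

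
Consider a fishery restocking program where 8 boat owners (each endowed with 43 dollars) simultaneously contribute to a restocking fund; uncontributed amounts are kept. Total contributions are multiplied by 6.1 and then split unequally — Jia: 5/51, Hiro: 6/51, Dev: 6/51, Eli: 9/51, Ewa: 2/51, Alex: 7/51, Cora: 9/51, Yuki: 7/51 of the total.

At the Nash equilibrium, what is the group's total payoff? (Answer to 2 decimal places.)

782.60 dollars

Player j's private return per contributed unit is 6.1 × (j's share). Contributing is weakly dominant for j when that share is at least 1/6.1 = 0.1639, and contributing 0 is dominant otherwise.
Eli and Cora are above the threshold, contributing 43 each; the remaining 6 contribute 0. Total contributed: 86.
The restocking fund pays out 6.1 × 86 = 524.60 in total (split across the unequal shares, but the aggregate is all that matters for the group sum).
The 6 free-riders keep 43 each, adding 258. Group total = 258 + 524.60 = 782.60.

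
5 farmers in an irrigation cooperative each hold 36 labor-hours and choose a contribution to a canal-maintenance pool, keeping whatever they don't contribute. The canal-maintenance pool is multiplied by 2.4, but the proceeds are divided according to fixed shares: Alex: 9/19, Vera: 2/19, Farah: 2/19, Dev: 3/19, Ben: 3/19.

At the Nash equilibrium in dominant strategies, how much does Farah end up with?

A player with share s gets back 2.4·s per unit contributed, so full contribution is dominant for anyone with s > 1/2.4 = 0.4167 and zero contribution is dominant for anyone below.
The only share above 0.4167 is Alex's 9/19, contributing 36; the remaining 4 contribute 0. Total contributed: 36.
Farah keeps 36 and receives 2.4 × 36 × 2/19 = 9.09 from the canal-maintenance pool, for a payoff of 45.09.

45.09 labor-hours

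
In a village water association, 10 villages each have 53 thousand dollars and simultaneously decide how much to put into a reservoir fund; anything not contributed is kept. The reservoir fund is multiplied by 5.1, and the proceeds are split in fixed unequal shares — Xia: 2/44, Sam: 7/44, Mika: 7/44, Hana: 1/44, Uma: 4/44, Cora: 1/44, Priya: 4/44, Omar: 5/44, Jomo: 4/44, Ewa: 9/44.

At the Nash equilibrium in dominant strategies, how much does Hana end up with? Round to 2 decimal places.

For player j, contributing a unit is worthwhile iff 5.1 × (j's share) ≥ 1, i.e. iff j's share is at least 0.1961.
The only share above 0.1961 is Ewa's 9/44, contributing 53; the remaining 9 contribute 0. Total contributed: 53.
Hana keeps 53 and receives 5.1 × 53 × 1/44 = 6.14 from the reservoir fund, for a payoff of 59.14.

59.14 thousand dollars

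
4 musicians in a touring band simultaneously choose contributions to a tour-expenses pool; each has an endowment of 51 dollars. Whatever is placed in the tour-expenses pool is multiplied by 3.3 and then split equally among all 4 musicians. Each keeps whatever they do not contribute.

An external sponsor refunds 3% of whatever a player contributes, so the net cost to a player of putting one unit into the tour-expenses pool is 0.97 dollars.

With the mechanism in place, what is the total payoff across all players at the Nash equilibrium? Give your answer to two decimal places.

With the mechanism, a contributed unit returns (3.3/4) / 0.97 = 0.8505 per unit of net cost — still below 1 — so contributing 0 remains dominant for every player.
Everyone keeps their endowment and the group total is 4 × 51 = 204.

204.00 dollars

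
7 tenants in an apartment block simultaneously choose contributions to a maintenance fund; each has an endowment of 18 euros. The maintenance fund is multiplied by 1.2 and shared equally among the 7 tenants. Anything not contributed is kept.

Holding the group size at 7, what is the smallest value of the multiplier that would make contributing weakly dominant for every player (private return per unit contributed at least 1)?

A contributed unit returns (multiplier)/7 to its contributor.
This reaches 1 exactly when the multiplier is 7.

7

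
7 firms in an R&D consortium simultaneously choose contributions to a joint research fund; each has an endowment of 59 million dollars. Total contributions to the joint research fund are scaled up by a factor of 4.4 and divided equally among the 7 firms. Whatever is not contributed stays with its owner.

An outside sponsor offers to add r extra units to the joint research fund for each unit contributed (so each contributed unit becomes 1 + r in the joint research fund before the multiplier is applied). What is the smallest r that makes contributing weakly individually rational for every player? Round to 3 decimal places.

0.591

With matching at rate r, one contributed unit becomes (1 + r) in the joint research fund and returns 4.4 × (1 + r) / 7 to the contributor.
Setting this equal to 1: 1 + r = 7/4.4 = 1.5909.
So the minimum matching rate is r = 1.5909 − 1 = 0.591.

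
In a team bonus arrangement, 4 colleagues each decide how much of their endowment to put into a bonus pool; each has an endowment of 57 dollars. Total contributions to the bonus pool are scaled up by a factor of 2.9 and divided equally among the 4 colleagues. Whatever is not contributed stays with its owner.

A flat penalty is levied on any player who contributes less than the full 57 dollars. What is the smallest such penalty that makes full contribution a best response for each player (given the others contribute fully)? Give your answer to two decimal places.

Given the others contribute fully, the best deviation is to contribute 0 (any partial contribution still incurs the fine and gives up units whose private return 0.7250 is below 1).
Deviating from 57 to 0 saves 57 dollars but forfeits the deviator's share of the drop in the bonus pool: 2.9/4 × 57 = 41.32.
So the deviation gain is 57 − 41.32 = 15.68, and the fine must be at least 15.68 dollars to wipe it out.

15.68 dollars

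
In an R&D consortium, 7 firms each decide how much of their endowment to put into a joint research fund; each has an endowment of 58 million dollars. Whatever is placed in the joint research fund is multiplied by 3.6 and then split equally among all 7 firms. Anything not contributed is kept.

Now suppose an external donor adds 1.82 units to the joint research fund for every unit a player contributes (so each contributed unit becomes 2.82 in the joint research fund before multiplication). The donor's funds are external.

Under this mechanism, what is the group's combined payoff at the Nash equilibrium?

4121.71 million dollars

With the mechanism, a contributed unit returns 3.6 × 2.82 / 7 = 1.4503 per unit of net cost to the contributor — now above 1 — so contributing fully is weakly dominant for every player.
So the Nash equilibrium is full contribution by all 7; the group earns 3.6 × 2.82 × 406 = 4121.71.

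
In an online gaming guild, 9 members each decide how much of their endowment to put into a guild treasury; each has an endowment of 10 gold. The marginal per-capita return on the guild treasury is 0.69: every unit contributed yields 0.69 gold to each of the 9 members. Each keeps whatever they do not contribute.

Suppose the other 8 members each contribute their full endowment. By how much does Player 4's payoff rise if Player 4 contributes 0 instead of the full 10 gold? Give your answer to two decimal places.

Switching from a contribution of 10 to 0 lets Player 4 keep an extra 10 gold, but lowers the guild treasury by 10, which costs Player 4 their own share of that drop: 0.69 × 10 = 6.90.
Net gain = 10 − 6.90 = 3.10. The private return per contributed unit (0.69) is below 1, so free-riding is indeed the best response regardless of what the others do.

3.10 gold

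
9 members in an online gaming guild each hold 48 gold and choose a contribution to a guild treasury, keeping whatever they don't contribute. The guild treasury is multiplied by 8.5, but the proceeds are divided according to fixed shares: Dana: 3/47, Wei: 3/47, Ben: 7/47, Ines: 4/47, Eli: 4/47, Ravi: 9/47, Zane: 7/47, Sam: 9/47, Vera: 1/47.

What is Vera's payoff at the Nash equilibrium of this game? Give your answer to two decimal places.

82.72 gold

For player j, contributing a unit is worthwhile iff 8.5 × (j's share) ≥ 1, i.e. iff j's share is at least 0.1176.
Ben, Ravi, Zane and Sam are above the threshold, contributing 48 each; the remaining 5 contribute 0. Total contributed: 192.
Vera keeps 48 and receives 8.5 × 192 × 1/47 = 34.72 from the guild treasury, for a payoff of 82.72.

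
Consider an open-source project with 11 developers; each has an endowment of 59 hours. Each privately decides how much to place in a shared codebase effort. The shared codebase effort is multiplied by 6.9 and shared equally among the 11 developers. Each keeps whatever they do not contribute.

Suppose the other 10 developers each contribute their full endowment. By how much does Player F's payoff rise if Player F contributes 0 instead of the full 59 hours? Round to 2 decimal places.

Switching from a contribution of 59 to 0 lets Player F keep an extra 59 hours, but lowers the shared codebase effort by 59, which costs Player F their own share of that drop: 6.9/11 × 59 = 37.01.
Net gain = 59 − 37.01 = 21.99. The private return per contributed unit (0.6273) is below 1, so free-riding is indeed the best response regardless of what the others do.

21.99 hours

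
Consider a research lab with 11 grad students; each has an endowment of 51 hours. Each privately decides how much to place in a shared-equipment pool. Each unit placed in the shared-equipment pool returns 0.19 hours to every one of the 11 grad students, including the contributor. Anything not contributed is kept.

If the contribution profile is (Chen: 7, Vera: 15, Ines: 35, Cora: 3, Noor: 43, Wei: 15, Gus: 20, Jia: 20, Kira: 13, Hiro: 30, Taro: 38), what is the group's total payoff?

Total contributed: 7 + 15 + 35 + 3 + 43 + 15 + 20 + 20 + 13 + 30 + 38 = 239; total kept: 11 × 51 − 239 = 322.
The shared-equipment pool pays out 0.19 × 11 × 239 = 499.51 in aggregate.
Group total = 322 + 499.51 = 821.51.

821.51 hours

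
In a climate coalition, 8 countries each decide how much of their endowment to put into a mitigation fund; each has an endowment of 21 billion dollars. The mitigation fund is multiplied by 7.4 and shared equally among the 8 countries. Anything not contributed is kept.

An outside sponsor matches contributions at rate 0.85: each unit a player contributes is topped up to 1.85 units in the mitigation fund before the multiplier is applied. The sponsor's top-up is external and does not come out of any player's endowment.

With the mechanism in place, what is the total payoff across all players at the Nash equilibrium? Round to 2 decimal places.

2299.92 billion dollars

The effective private return per unit is now 7.4 × 1.85 / 8 = 1.7113 > 1, so every player's dominant strategy flips to full contribution.
So the Nash equilibrium is full contribution by all 8; the group earns 7.4 × 1.85 × 168 = 2299.92.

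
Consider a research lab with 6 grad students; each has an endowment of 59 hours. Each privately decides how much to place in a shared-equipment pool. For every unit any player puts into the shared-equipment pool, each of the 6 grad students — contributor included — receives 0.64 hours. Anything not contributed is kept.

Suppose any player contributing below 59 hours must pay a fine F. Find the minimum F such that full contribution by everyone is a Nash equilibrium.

21.24 hours

Given the others contribute fully, the best deviation is to contribute 0 (any partial contribution still incurs the fine and gives up units whose private return 0.64 is below 1).
Deviating from 59 to 0 saves 59 hours but forfeits the deviator's share of the drop in the shared-equipment pool: 0.64 × 59 = 37.76.
So the deviation gain is 59 − 37.76 = 21.24, and the fine must be at least 21.24 hours to wipe it out.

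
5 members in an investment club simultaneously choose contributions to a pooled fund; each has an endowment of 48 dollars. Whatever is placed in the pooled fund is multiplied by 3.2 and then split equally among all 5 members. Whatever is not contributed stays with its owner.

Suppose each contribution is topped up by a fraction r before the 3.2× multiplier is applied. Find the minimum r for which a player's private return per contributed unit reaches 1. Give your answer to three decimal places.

With matching at rate r, one contributed unit becomes (1 + r) in the pooled fund and returns 3.2 × (1 + r) / 5 to the contributor.
Setting this equal to 1: 1 + r = 5/3.2 = 1.5625.
So the minimum matching rate is r = 1.5625 − 1 = 0.563.

0.563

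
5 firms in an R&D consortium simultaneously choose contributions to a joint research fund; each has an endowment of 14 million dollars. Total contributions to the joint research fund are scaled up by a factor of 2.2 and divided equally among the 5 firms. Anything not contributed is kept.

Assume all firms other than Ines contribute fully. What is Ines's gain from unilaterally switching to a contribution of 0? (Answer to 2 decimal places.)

7.84 million dollars

Switching from a contribution of 14 to 0 lets Ines keep an extra 14 million dollars, but lowers the joint research fund by 14, which costs Ines their own share of that drop: 2.2/5 × 14 = 6.16.
Net gain = 14 − 6.16 = 7.84. The private return per contributed unit (0.4400) is below 1, so free-riding is indeed the best response regardless of what the others do.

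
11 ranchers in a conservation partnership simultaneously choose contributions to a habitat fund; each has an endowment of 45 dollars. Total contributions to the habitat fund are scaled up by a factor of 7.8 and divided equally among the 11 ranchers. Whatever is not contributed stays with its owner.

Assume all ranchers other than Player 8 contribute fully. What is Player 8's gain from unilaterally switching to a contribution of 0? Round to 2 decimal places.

Switching from a contribution of 45 to 0 lets Player 8 keep an extra 45 dollars, but lowers the habitat fund by 45, which costs Player 8 their own share of that drop: 7.8/11 × 45 = 31.91.
Net gain = 45 − 31.91 = 13.09. The private return per contributed unit (0.7091) is below 1, so free-riding is indeed the best response regardless of what the others do.

13.09 dollars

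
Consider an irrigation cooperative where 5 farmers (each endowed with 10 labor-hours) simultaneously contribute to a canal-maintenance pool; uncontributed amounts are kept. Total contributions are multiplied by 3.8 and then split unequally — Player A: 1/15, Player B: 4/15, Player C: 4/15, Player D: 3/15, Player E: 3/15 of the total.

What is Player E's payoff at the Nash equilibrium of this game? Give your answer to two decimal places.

25.20 labor-hours

For player j, contributing a unit is worthwhile iff 3.8 × (j's share) ≥ 1, i.e. iff j's share is at least 0.2632.
The shares above 0.2632 belong to Player B and Player C, contributing 10 each; the remaining 3 contribute 0. Total contributed: 20.
Player E keeps 10 and receives 3.8 × 20 × 3/15 = 15.20 from the canal-maintenance pool, for a payoff of 25.20.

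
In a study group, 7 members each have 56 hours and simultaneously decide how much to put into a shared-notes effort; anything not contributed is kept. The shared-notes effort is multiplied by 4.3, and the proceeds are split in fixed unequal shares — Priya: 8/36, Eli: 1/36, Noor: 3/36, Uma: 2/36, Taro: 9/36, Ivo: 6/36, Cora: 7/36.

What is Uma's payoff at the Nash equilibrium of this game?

69.38 hours

For player j, contributing a unit is worthwhile iff 4.3 × (j's share) ≥ 1, i.e. iff j's share is at least 0.2326.
The only share above 0.2326 is Taro's 9/36, contributing 56; the remaining 6 contribute 0. Total contributed: 56.
Uma keeps 56 and receives 4.3 × 56 × 2/36 = 13.38 from the shared-notes effort, for a payoff of 69.38.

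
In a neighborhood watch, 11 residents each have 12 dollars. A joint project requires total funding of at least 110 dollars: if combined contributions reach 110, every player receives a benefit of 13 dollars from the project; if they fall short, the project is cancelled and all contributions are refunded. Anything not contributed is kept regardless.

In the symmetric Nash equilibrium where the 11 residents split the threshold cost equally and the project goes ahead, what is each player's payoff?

15 dollars

Equal share of the threshold: 110/11 = 10.
At this profile no one gains by cutting their contribution: any cut drops the total below 110, the project is cancelled, contributions are refunded, and the deviator ends with 12, which is less than 12 − 10 + 13 = 15. Contributing more than 10 just wastes the excess. So contributing exactly 10 is a best response.
Each player's payoff: 12 − 10 + 13 = 15.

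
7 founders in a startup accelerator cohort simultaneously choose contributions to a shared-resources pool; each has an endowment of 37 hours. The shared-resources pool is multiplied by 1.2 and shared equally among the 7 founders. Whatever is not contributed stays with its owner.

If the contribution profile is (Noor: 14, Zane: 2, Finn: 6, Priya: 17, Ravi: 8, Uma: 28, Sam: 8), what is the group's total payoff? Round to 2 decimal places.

Total contributed: 14 + 2 + 6 + 17 + 8 + 28 + 8 = 83; total kept: 7 × 37 − 83 = 176.
The shared-resources pool pays out 1.2 × 83 = 99.60 in aggregate.
Group total = 176 + 99.60 = 275.60.

275.60 hours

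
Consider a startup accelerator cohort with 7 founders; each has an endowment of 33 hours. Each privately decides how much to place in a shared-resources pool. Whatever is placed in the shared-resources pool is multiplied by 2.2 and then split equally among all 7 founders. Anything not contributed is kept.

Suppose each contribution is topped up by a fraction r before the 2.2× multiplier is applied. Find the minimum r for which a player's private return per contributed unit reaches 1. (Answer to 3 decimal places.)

2.182

With matching at rate r, one contributed unit becomes (1 + r) in the shared-resources pool and returns 2.2 × (1 + r) / 7 to the contributor.
Setting this equal to 1: 1 + r = 7/2.2 = 3.1818.
So the minimum matching rate is r = 3.1818 − 1 = 2.182.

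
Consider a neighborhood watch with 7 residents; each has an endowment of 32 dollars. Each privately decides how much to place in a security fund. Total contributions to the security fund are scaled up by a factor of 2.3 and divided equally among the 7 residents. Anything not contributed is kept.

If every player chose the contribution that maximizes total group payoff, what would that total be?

515.20 dollars

Each contributed unit returns 2.300 to the group as a whole (0.3286 to each of 7 players), which exceeds 1, so the social optimum is full contribution: group total = 2.300 × 224 = 515.20.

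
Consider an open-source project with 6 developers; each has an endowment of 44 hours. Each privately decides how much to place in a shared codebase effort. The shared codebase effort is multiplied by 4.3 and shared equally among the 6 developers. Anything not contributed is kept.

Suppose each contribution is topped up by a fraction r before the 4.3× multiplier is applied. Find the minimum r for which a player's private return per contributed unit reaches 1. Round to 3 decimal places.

0.395

With matching at rate r, one contributed unit becomes (1 + r) in the shared codebase effort and returns 4.3 × (1 + r) / 6 to the contributor.
Setting this equal to 1: 1 + r = 6/4.3 = 1.3953.
So the minimum matching rate is r = 1.3953 − 1 = 0.395.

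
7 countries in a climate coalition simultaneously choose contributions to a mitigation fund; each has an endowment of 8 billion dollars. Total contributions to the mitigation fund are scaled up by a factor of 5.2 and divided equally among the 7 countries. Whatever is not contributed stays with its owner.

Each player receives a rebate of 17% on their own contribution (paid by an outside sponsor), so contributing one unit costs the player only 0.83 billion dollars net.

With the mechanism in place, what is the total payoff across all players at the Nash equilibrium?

The effective private return is (5.2/7) / 0.83 = 0.8950, which is still under 1, so the mechanism doesn't change anyone's dominant strategy: zero contribution.
Everyone keeps their endowment and the group total is 7 × 8 = 56.

56.00 billion dollars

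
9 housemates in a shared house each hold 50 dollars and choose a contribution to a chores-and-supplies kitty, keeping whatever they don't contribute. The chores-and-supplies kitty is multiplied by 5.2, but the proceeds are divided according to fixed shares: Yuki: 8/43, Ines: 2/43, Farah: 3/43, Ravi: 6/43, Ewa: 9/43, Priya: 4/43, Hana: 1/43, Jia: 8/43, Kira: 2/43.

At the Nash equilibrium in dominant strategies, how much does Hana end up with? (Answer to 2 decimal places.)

Player j's private return per contributed unit is 5.2 × (j's share). Contributing is weakly dominant for j when that share is at least 1/5.2 = 0.1923, and contributing 0 is dominant otherwise.
The only share above 0.1923 is Ewa's 9/43, contributing 50; the remaining 8 contribute 0. Total contributed: 50.
Hana keeps 50 and receives 5.2 × 50 × 1/43 = 6.05 from the chores-and-supplies kitty, for a payoff of 56.05.

56.05 dollars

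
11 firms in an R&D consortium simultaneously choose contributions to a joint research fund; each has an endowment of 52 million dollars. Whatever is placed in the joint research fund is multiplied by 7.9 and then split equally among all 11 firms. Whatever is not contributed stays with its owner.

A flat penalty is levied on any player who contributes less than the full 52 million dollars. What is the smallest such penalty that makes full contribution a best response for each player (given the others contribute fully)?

Given the others contribute fully, the best deviation is to contribute 0 (any partial contribution still incurs the fine and gives up units whose private return 0.7182 is below 1).
Deviating from 52 to 0 saves 52 million dollars but forfeits the deviator's share of the drop in the joint research fund: 7.9/11 × 52 = 37.35.
So the deviation gain is 52 − 37.35 = 14.65, and the fine must be at least 14.65 million dollars to wipe it out.

14.65 million dollars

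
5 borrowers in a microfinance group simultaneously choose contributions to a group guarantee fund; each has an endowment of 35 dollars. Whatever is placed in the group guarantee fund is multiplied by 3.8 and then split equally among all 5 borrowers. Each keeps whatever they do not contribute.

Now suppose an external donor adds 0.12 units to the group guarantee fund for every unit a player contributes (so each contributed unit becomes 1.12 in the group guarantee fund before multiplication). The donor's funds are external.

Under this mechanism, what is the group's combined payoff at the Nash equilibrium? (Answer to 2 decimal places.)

The effective private return is 3.8 × 1.12 / 5 = 0.8512, which is still under 1, so the mechanism doesn't change anyone's dominant strategy: zero contribution.
Everyone keeps their endowment and the group total is 5 × 35 = 175.

175.00 dollars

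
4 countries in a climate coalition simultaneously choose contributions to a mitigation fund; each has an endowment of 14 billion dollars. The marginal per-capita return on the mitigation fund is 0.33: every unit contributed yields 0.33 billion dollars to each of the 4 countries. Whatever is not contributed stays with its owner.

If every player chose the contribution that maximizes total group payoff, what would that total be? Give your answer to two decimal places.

73.92 billion dollars

Each contributed unit returns 1.320 to the group as a whole (0.33 to each of 4 players), which exceeds 1, so the social optimum is full contribution: group total = 1.320 × 56 = 73.92.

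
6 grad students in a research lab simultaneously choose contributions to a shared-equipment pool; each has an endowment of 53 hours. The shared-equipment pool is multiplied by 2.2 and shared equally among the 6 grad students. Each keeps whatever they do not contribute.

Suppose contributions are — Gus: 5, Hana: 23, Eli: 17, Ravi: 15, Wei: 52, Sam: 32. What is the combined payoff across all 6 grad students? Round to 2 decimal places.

490.80 hours

Total contributed: 5 + 23 + 17 + 15 + 52 + 32 = 144; total kept: 6 × 53 − 144 = 174.
The shared-equipment pool pays out 2.2 × 144 = 316.80 in aggregate.
Group total = 174 + 316.80 = 490.80.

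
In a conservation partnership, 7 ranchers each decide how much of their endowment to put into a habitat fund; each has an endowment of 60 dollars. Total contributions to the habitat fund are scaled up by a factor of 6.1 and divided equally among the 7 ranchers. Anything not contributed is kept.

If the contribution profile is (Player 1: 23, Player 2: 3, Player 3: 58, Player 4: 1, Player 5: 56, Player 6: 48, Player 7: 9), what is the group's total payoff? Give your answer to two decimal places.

1429.80 dollars

Total contributed: 23 + 3 + 58 + 1 + 56 + 48 + 9 = 198; total kept: 7 × 60 − 198 = 222.
The habitat fund pays out 6.1 × 198 = 1207.80 in aggregate.
Group total = 222 + 1207.80 = 1429.80.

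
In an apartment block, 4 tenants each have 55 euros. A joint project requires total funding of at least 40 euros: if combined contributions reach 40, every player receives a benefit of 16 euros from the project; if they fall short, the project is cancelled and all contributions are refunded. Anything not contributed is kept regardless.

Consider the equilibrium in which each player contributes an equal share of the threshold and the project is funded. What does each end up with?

61 euros

Equal share of the threshold: 40/4 = 10.
At this profile no one gains by cutting their contribution: any cut drops the total below 40, the project is cancelled, contributions are refunded, and the deviator ends with 55, which is less than 55 − 10 + 16 = 61. Contributing more than 10 just wastes the excess. So contributing exactly 10 is a best response.
Each player's payoff: 55 − 10 + 16 = 61.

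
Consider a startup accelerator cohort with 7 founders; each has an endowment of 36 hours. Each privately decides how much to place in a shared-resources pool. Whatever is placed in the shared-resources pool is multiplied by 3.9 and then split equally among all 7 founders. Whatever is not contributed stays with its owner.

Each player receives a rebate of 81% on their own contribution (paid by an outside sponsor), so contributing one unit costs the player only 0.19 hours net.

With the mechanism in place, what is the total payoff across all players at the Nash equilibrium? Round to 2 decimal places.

Under the mechanism each unit contributed yields (3.9/7) / 0.19 = 2.9323 back to its contributor per unit of net cost, which exceeds 1, making full contribution the dominant choice for everyone.
So the Nash equilibrium is full contribution by all 7; the group earns 7 × (36 × 0.81 + 3.9 × 36) = 1186.92.

1186.92 hours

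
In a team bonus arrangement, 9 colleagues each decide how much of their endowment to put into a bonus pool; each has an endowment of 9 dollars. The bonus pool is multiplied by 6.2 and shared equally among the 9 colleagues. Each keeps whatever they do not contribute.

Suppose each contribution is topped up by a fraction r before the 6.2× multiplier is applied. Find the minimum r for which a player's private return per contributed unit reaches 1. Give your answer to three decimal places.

With matching at rate r, one contributed unit becomes (1 + r) in the bonus pool and returns 6.2 × (1 + r) / 9 to the contributor.
Setting this equal to 1: 1 + r = 9/6.2 = 1.4516.
So the minimum matching rate is r = 1.4516 − 1 = 0.452.

0.452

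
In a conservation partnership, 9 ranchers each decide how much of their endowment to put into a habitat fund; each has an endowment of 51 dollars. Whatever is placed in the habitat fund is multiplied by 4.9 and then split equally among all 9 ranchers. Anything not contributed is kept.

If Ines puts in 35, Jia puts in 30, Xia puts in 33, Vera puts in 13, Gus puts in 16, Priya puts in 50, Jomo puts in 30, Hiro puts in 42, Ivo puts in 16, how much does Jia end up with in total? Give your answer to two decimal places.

165.28 dollars

Total contributed: 35 + 30 + 33 + 13 + 16 + 50 + 30 + 42 + 16 = 265.
Each receives 4.9 × 265 / 9 = 144.28 from the habitat fund.
Jia keeps 51 − 30 = 21, so Jia's payoff is 21 + 144.28 = 165.28.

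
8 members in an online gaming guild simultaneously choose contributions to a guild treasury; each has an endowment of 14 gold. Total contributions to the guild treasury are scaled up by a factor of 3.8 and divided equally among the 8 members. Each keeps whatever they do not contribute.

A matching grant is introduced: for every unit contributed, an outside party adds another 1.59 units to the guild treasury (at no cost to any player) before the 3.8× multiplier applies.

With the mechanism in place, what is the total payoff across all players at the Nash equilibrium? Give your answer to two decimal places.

1102.30 gold

The effective private return per unit is now 3.8 × 2.59 / 8 = 1.2303 > 1, so every player's dominant strategy flips to full contribution.
At the Nash equilibrium everyone contributes 14. Group total payoff = 3.8 × 2.59 × 112 = 1102.30.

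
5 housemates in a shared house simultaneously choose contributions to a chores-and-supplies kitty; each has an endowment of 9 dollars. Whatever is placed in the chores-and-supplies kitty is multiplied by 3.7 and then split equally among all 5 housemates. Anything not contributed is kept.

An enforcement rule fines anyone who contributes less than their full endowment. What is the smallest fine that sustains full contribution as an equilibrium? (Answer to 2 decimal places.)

Given the others contribute fully, the best deviation is to contribute 0 (any partial contribution still incurs the fine and gives up units whose private return 0.7400 is below 1).
Deviating from 9 to 0 saves 9 dollars but forfeits the deviator's share of the drop in the chores-and-supplies kitty: 3.7/5 × 9 = 6.66.
So the deviation gain is 9 − 6.66 = 2.34, and the fine must be at least 2.34 dollars to wipe it out.

2.34 dollars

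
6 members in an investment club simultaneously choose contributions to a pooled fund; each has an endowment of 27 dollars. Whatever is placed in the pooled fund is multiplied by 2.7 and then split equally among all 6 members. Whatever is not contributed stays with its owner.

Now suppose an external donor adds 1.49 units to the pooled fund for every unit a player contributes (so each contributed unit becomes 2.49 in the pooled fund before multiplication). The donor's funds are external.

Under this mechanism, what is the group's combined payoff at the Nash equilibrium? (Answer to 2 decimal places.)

Under the mechanism each unit contributed yields 2.7 × 2.49 / 6 = 1.1205 back to its contributor per unit of net cost, which exceeds 1, making full contribution the dominant choice for everyone.
At the Nash equilibrium everyone contributes 27. Group total payoff = 2.7 × 2.49 × 162 = 1089.13.

1089.13 dollars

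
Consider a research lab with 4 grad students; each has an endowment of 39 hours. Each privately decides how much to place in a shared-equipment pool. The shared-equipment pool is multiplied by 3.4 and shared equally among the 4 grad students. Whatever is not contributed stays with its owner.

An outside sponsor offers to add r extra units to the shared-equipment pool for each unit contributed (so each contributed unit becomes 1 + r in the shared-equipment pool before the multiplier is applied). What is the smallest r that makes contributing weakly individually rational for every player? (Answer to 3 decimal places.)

0.176

With matching at rate r, one contributed unit becomes (1 + r) in the shared-equipment pool and returns 3.4 × (1 + r) / 4 to the contributor.
Setting this equal to 1: 1 + r = 4/3.4 = 1.1765.
So the minimum matching rate is r = 1.1765 − 1 = 0.176.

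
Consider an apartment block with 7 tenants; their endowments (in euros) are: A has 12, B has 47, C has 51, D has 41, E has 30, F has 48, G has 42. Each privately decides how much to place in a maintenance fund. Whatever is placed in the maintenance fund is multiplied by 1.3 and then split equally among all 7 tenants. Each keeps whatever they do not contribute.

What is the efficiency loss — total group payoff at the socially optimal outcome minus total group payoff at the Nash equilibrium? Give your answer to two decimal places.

The private return per contributed unit is 1.3/7 = 0.1857 < 1 for every player regardless of endowment, so the Nash equilibrium is zero contribution and the group total is Σ E_j = 12 + 47 + 51 + 41 + 30 + 48 + 42 = 271.
Each contributed unit returns 1.300 to the group, so the social optimum is full contribution by everyone: group total = 1.300 × 271 = 352.30.
Efficiency loss = (1.300 − 1) × 271 = 81.30.

81.30 euros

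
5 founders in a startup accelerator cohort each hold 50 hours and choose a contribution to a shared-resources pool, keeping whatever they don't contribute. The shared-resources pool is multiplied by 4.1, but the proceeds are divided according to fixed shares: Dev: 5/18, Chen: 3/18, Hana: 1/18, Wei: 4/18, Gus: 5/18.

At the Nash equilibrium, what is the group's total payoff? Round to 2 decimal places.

A player with share s gets back 4.1·s per unit contributed, so full contribution is dominant for anyone with s > 1/4.1 = 0.2439 and zero contribution is dominant for anyone below.
Dev and Gus are above the threshold, contributing 50 each; the remaining 3 contribute 0. Total contributed: 100.
The shared-resources pool pays out 4.1 × 100 = 410.00 in total (split across the unequal shares, but the aggregate is all that matters for the group sum).
The 3 free-riders keep 50 each, adding 150. Group total = 150 + 410.00 = 560.00.

560.00 hours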